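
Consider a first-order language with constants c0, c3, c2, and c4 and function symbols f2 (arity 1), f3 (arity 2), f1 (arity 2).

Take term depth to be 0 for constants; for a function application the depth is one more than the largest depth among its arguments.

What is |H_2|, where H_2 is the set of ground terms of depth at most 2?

Let N_k count ground terms of depth at most k. Each non-constant term of depth ≤ k is some function symbol applied to depth-≤(k−1) arguments, giving N_k = 4 + N_{k-1} + N_{k-1}^2 + N_{k-1}^2.
N_0 = 4
N_1 = 4 + 4 + 4^2 + 4^2 = 40
N_2 = 4 + 40 + 40^2 + 40^2 = 3244

3244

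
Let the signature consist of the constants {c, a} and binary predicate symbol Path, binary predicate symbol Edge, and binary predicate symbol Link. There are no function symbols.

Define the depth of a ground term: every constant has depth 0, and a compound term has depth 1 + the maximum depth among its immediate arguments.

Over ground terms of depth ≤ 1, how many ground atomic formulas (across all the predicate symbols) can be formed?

First count ground terms of depth ≤ 1.
With no function symbols every ground term is a constant, so there are exactly 2 ground terms at every depth bound.
N_0 = 2
N_1 = 2
Explicitly: c, a.
So |H| = 2.
For each predicate symbol, the number of ground atoms is |H| raised to its arity; summing:
  Path: 2^2 = 4;  Edge: 2^2 = 4;  Link: 2^2 = 4
Total ground atoms: 4 + 4 + 4 = 12.

12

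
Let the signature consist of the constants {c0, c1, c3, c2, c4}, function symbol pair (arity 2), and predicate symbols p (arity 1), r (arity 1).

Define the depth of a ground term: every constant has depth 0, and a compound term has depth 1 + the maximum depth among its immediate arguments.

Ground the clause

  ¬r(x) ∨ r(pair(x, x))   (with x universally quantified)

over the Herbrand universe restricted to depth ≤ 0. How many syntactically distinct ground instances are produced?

Ground terms of depth ≤ 0:
  Let N_k = |{terms of depth ≤ k}|. Then N_0 = 5 and N_k = 5 + N_{k-1}^2 for k ≥ 1 (one summand per function symbol, arity giving the exponent).
  N_0 = 5
So there are 5 ground terms available for substitution.
The clause has 1 distinct variable (x), which appears in the body. In the free term algebra distinct substitutions yield syntactically distinct ground instances.
Number of ground instances = 5.

5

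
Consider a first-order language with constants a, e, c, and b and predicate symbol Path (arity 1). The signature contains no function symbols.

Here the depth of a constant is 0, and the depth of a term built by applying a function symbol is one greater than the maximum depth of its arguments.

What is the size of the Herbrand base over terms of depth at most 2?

First count ground terms of depth ≤ 2.
With no function symbols every ground term is a constant, so there are exactly 4 ground terms at every depth bound.
N_0 = 4
N_1 = 4
N_2 = 4
So |H| = 4.
For each predicate symbol, the number of ground atoms is |H| raised to its arity; summing:
  Path: 4
Total ground atoms: 4.

4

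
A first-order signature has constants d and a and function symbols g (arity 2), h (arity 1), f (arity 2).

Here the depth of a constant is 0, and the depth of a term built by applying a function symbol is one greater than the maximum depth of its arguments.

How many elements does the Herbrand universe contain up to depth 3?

182712

Let N_k count ground terms of depth at most k. Each non-constant term of depth ≤ k is some function symbol applied to depth-≤(k−1) arguments, giving N_k = 2 + N_{k-1}^2 + N_{k-1} + N_{k-1}^2.
N_0 = 2
N_1 = 2 + 2^2 + 2 + 2^2 = 12
N_2 = 2 + 12^2 + 12 + 12^2 = 302
N_3 = 2 + 302^2 + 302 + 302^2 = 182712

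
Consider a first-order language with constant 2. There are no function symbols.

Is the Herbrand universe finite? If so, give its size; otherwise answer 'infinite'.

1

There are no function symbols, so the only ground term is the single constant.
The Herbrand universe is {2}, finite with 1 element.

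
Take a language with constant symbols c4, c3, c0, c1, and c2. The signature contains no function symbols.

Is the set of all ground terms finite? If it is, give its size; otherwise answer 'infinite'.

There are no function symbols, so every ground term is one of the 5 constants.
The Herbrand universe is {c4, c3, c0, c1, c2}, which is finite with 5 elements.

5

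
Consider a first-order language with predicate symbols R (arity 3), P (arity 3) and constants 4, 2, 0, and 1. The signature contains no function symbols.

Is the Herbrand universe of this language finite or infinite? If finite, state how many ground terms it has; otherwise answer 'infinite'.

There are no function symbols, so every ground term is one of the 4 constants.
The Herbrand universe is {4, 2, 0, 1}, which is finite with 4 elements.

4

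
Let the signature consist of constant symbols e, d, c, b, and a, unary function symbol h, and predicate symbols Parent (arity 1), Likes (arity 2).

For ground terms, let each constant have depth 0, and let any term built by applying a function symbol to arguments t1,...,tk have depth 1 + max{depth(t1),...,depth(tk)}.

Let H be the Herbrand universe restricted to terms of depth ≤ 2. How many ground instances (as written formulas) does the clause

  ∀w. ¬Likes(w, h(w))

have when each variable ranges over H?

15

Ground terms of depth ≤ 2:
  Let N_k count ground terms of depth at most k. Each non-constant term of depth ≤ k is some function symbol applied to depth-≤(k−1) arguments, giving N_k = 5 + N_{k-1}.
  N_0 = 5
  N_1 = 5 + 5 = 10
  N_2 = 5 + 10 = 15
So there are 15 ground terms available for substitution.
The body mentions the single quantified variable w; since ground terms form a free algebra, no two substitutions collapse to the same formula.
Number of ground instances = 15.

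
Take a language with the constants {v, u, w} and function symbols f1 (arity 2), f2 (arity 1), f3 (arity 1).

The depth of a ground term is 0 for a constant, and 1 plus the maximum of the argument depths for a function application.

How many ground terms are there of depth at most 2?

Count level by level. With function symbols f1/2, f2/1, f3/1, the terms of depth ≤ k are the 3 constants together with each function applied to depth-≤(k−1) tuples, so N_k = 3 + N_{k-1}^2 + N_{k-1} + N_{k-1}.
N_0 = 3
N_1 = 3 + 3^2 + 3 + 3 = 18
N_2 = 3 + 18^2 + 18 + 18 = 363

363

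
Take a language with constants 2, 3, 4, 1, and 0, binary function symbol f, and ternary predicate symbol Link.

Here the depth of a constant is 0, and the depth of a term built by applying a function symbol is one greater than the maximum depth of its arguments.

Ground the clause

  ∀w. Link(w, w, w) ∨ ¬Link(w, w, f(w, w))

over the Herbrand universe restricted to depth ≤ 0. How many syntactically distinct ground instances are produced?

5

Ground terms of depth ≤ 0:
  Write N_k for the number of ground terms of depth ≤ k. A term of depth ≤ k is either a constant or a function symbol applied to arguments of depth ≤ k−1, so N_k = 5 + N_{k-1}^2.
  N_0 = 5
  Explicitly: 2, 3, 4, 1, 0.
So there are 5 ground terms available for substitution.
The body mentions the single quantified variable w; since ground terms form a free algebra, no two substitutions collapse to the same formula.
Number of ground instances = 5.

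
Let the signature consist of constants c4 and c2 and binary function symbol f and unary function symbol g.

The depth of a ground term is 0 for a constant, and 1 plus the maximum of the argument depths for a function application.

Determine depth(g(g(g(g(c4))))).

depth(g(c4)) = 1 + depth(c4) = 1 + 0 = 1
depth(g(g(c4))) = 1 + depth(g(c4)) = 1 + 1 = 2
depth(g(g(g(c4)))) = 1 + depth(g(g(c4))) = 1 + 2 = 3
depth(g(g(g(g(c4))))) = 1 + depth(g(g(g(c4)))) = 1 + 3 = 4

4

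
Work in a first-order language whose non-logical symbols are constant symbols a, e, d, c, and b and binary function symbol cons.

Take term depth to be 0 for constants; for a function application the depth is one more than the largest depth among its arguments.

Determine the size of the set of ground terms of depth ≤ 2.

Let N_k = |{terms of depth ≤ k}|. Then N_0 = 5 and N_k = 5 + N_{k-1}^2 for k ≥ 1 (one summand per function symbol, arity giving the exponent).
N_0 = 5
N_1 = 5 + 5^2 = 30
N_2 = 5 + 30^2 = 905

905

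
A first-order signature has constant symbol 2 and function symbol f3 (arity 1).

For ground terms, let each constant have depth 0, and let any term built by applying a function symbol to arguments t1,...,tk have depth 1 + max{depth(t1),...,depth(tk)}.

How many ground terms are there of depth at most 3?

4

If N_k denotes the number of depth-≤k ground terms, the 1 constant gives N_0 = 1, and each function symbol of arity r contributes N_{k-1}^r new terms at level k: N_k = 1 + N_{k-1}.
N_0 = 1
N_1 = 1 + 1 = 2
N_2 = 1 + 2 = 3
N_3 = 1 + 3 = 4
Explicitly: 2, f3(2), f3(f3(2)), f3(f3(f3(2))).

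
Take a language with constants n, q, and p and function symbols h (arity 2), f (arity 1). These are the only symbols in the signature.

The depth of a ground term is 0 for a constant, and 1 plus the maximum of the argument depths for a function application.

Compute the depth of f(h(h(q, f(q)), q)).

4

depth(f(q)) = 1 + depth(q) = 1 + 0 = 1
depth(h(q, f(q))) = 1 + max(0, 1) = 2
depth(h(h(q, f(q)), q)) = 1 + max(2, 0) = 3
depth(f(h(h(q, f(q)), q))) = 1 + depth(h(h(q, f(q)), q)) = 1 + 3 = 4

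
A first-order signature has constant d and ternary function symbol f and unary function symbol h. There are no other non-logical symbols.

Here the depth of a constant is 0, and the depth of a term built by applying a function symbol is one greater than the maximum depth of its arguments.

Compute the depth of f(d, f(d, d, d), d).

depth(f(d, d, d)) = 1 + max(0, 0, 0) = 1
depth(f(d, f(d, d, d), d)) = 1 + max(0, 1, 0) = 2

2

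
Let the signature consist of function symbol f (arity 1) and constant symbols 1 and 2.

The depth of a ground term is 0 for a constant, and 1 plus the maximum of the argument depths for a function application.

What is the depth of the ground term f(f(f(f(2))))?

4

depth(f(2)) = 1 + depth(2) = 1 + 0 = 1
depth(f(f(2))) = 1 + depth(f(2)) = 1 + 1 = 2
depth(f(f(f(2)))) = 1 + depth(f(f(2))) = 1 + 2 = 3
depth(f(f(f(f(2))))) = 1 + depth(f(f(f(2)))) = 1 + 3 = 4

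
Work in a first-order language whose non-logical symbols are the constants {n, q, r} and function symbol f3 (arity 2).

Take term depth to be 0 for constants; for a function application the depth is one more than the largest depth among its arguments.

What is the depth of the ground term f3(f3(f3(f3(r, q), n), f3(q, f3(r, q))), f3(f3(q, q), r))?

4

depth(f3(r, q)) = 1 + max(0, 0) = 1
depth(f3(f3(r, q), n)) = 1 + max(1, 0) = 2
depth(f3(q, f3(r, q))) = 1 + max(0, 1) = 2
depth(f3(f3(f3(r, q), n), f3(q, f3(r, q)))) = 1 + max(2, 2) = 3
depth(f3(q, q)) = 1 + max(0, 0) = 1
depth(f3(f3(q, q), r)) = 1 + max(1, 0) = 2
depth(f3(f3(f3(f3(r, q), n), f3(q, f3(r, q))), f3(f3(q, q), r))) = 1 + max(3, 2) = 4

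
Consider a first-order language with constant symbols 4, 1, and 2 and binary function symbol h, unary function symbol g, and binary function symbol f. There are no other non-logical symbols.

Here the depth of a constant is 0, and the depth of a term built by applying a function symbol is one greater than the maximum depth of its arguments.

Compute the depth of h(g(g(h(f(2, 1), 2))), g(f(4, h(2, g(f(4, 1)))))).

depth(f(2, 1)) = 1 + max(0, 0) = 1
depth(h(f(2, 1), 2)) = 1 + max(1, 0) = 2
depth(g(h(f(2, 1), 2))) = 1 + depth(h(f(2, 1), 2)) = 1 + 2 = 3
depth(g(g(h(f(2, 1), 2)))) = 1 + depth(g(h(f(2, 1), 2))) = 1 + 3 = 4
depth(f(4, 1)) = 1 + max(0, 0) = 1
depth(g(f(4, 1))) = 1 + depth(f(4, 1)) = 1 + 1 = 2
depth(h(2, g(f(4, 1)))) = 1 + max(0, 2) = 3
depth(f(4, h(2, g(f(4, 1))))) = 1 + max(0, 3) = 4
depth(g(f(4, h(2, g(f(4, 1)))))) = 1 + depth(f(4, h(2, g(f(4, 1))))) = 1 + 4 = 5
depth(h(g(g(h(f(2, 1), 2))), g(f(4, h(2, g(f(4, 1))))))) = 1 + max(4, 5) = 6

6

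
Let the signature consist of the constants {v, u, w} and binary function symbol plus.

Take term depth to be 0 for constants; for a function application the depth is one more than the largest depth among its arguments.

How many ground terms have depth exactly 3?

Let N_k = |{terms of depth ≤ k}|. Then N_0 = 3 and N_k = 3 + N_{k-1}^2 for k ≥ 1 (one summand per function symbol, arity giving the exponent).
N_0 = 3
N_1 = 3 + 3^2 = 12
N_2 = 3 + 12^2 = 147
N_3 = 3 + 147^2 = 21612
Terms of depth exactly 3: N_3 − N_2 = 21612 − 147 = 21465.

21465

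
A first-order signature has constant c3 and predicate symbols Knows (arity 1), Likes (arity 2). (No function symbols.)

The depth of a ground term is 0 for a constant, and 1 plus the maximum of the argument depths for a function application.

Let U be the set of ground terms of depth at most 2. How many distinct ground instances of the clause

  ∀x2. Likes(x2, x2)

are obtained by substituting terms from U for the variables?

Ground terms of depth ≤ 2:
  With no function symbols every ground term is a constant, so there is exactly 1 ground term at every depth bound.
  N_0 = 1
  N_1 = 1
  N_2 = 1
  Explicitly: c3.
So there is exactly 1 ground term available for substitution.
The body mentions the single quantified variable x2; since ground terms form a free algebra, no two substitutions collapse to the same formula.
Number of ground instances = 1.

1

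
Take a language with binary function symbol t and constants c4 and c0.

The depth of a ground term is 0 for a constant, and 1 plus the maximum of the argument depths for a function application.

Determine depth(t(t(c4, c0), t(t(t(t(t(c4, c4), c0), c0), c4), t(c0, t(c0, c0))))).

6

depth(t(c4, c0)) = 1 + max(0, 0) = 1
depth(t(c4, c4)) = 1 + max(0, 0) = 1
depth(t(t(c4, c4), c0)) = 1 + max(1, 0) = 2
depth(t(t(t(c4, c4), c0), c0)) = 1 + max(2, 0) = 3
depth(t(t(t(t(c4, c4), c0), c0), c4)) = 1 + max(3, 0) = 4
depth(t(c0, c0)) = 1 + max(0, 0) = 1
depth(t(c0, t(c0, c0))) = 1 + max(0, 1) = 2
depth(t(t(t(t(t(c4, c4), c0), c0), c4), t(c0, t(c0, c0)))) = 1 + max(4, 2) = 5
depth(t(t(c4, c0), t(t(t(t(t(c4, c4), c0), c0), c4), t(c0, t(c0, c0))))) = 1 + max(1, 5) = 6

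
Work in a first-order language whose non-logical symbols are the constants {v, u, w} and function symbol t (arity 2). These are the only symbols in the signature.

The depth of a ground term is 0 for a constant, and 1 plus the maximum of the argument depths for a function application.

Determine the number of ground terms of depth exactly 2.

Let N_k count ground terms of depth at most k. Each non-constant term of depth ≤ k is some function symbol applied to depth-≤(k−1) arguments, giving N_k = 3 + N_{k-1}^2.
N_0 = 3
N_1 = 3 + 3^2 = 12
N_2 = 3 + 12^2 = 147
Terms of depth exactly 2: N_2 − N_1 = 147 − 12 = 135.

135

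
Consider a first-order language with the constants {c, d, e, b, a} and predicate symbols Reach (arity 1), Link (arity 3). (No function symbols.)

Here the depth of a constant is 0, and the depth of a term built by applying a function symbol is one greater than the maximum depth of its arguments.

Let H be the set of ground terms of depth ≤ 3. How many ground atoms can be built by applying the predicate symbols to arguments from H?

First count ground terms of depth ≤ 3.
With no function symbols every ground term is a constant, so there are exactly 5 ground terms at every depth bound.
N_0 = 5
N_1 = 5
N_2 = 5
N_3 = 5
So |H| = 5.
For each predicate symbol, the number of ground atoms is |H| raised to its arity; summing:
  Reach: 5;  Link: 5^3 = 125
Total ground atoms: 5 + 125 = 130.

130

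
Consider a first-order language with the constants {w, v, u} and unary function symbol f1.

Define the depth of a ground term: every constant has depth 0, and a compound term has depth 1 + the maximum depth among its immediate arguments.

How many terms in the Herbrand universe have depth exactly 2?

Let N_k = |{terms of depth ≤ k}|. Then N_0 = 3 and N_k = 3 + N_{k-1} for k ≥ 1 (one summand per function symbol, arity giving the exponent).
N_0 = 3
N_1 = 3 + 3 = 6
N_2 = 3 + 6 = 9
Terms of depth exactly 2: N_2 − N_1 = 9 − 6 = 3.

3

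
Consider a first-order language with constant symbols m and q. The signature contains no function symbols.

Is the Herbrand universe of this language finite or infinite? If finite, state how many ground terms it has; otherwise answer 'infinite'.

There are no function symbols, so every ground term is one of the 2 constants.
The Herbrand universe is {m, q}, which is finite with 2 elements.

2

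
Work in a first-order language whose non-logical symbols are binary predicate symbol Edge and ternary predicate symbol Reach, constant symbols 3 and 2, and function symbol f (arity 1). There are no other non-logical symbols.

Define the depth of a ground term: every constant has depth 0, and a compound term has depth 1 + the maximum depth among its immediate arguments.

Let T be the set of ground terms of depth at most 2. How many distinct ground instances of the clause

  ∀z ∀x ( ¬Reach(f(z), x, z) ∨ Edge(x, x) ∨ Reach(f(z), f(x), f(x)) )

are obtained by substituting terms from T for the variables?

Ground terms of depth ≤ 2:
  Write N_k for the number of ground terms of depth ≤ k. A term of depth ≤ k is either a constant or a function symbol applied to arguments of depth ≤ k−1, so N_k = 2 + N_{k-1}.
  N_0 = 2
  N_1 = 2 + 2 = 4
  N_2 = 2 + 4 = 6
So there are 6 ground terms available for substitution.
The body mentions every one of the 2 quantified variables; since ground terms form a free algebra, no two substitutions collapse to the same formula.
Number of ground instances = 6^2 = 36.

36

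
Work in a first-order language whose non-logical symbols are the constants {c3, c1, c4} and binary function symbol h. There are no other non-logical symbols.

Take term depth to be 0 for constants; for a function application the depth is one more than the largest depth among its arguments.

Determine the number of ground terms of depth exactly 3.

Let N_k count ground terms of depth at most k. Each non-constant term of depth ≤ k is some function symbol applied to depth-≤(k−1) arguments, giving N_k = 3 + N_{k-1}^2.
N_0 = 3
N_1 = 3 + 3^2 = 12
N_2 = 3 + 12^2 = 147
N_3 = 3 + 147^2 = 21612
Terms of depth exactly 3: N_3 − N_2 = 21612 − 147 = 21465.

21465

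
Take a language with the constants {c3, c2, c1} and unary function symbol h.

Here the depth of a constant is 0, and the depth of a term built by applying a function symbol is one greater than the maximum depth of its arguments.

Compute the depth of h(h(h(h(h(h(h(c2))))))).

7

depth(h(c2)) = 1 + depth(c2) = 1 + 0 = 1
depth(h(h(c2))) = 1 + depth(h(c2)) = 1 + 1 = 2
depth(h(h(h(c2)))) = 1 + depth(h(h(c2))) = 1 + 2 = 3
depth(h(h(h(h(c2))))) = 1 + depth(h(h(h(c2)))) = 1 + 3 = 4
depth(h(h(h(h(h(c2)))))) = 1 + depth(h(h(h(h(c2))))) = 1 + 4 = 5
depth(h(h(h(h(h(h(c2))))))) = 1 + depth(h(h(h(h(h(c2)))))) = 1 + 5 = 6
depth(h(h(h(h(h(h(h(c2)))))))) = 1 + depth(h(h(h(h(h(h(c2))))))) = 1 + 6 = 7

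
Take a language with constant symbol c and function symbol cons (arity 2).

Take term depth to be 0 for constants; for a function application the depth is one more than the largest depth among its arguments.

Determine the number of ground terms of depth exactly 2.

3

Write N_k for the number of ground terms of depth ≤ k. A term of depth ≤ k is either a constant or a function symbol applied to arguments of depth ≤ k−1, so N_k = 1 + N_{k-1}^2.
N_0 = 1
N_1 = 1 + 1^2 = 2
N_2 = 1 + 2^2 = 5
Terms of depth exactly 2: N_2 − N_1 = 5 − 2 = 3.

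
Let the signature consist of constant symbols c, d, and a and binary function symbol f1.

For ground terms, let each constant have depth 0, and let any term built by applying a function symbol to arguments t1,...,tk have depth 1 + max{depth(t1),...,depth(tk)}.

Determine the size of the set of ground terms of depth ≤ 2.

Write N_k for the number of ground terms of depth ≤ k. A term of depth ≤ k is either a constant or a function symbol applied to arguments of depth ≤ k−1, so N_k = 3 + N_{k-1}^2.
N_0 = 3
N_1 = 3 + 3^2 = 12
N_2 = 3 + 12^2 = 147

147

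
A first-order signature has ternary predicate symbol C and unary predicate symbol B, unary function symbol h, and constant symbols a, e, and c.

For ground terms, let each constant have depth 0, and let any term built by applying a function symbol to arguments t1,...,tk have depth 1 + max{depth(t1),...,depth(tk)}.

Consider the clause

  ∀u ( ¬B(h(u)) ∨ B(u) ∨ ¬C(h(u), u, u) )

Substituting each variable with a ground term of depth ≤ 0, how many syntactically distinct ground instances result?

3

Ground terms of depth ≤ 0:
  Let N_k count ground terms of depth at most k. Each non-constant term of depth ≤ k is some function symbol applied to depth-≤(k−1) arguments, giving N_k = 3 + N_{k-1}.
  N_0 = 3
  Explicitly: a, e, c.
So there are 3 ground terms available for substitution.
There is 1 variable to instantiate (u),  occurring in at least one literal, so different choices give different ground instances.
Number of ground instances = 3.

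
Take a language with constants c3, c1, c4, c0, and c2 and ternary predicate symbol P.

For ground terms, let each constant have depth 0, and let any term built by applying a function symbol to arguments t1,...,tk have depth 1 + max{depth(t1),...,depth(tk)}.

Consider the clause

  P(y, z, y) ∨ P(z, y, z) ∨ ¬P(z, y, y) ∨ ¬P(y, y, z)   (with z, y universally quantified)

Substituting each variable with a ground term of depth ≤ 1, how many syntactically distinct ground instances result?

Ground terms of depth ≤ 1:
  With no function symbols every ground term is a constant, so there are exactly 5 ground terms at every depth bound.
  N_0 = 5
  N_1 = 5
So there are 5 ground terms available for substitution.
There are 2 variables to instantiate (z, y), each occurring in at least one literal, so different choices give different ground instances.
Number of ground instances = 5^2 = 25.

25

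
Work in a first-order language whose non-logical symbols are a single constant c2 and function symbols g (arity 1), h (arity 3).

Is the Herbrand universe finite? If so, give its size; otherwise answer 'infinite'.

The signature has at least one function symbol (g, arity 1) and at least one constant (c2).
Iterating g gives infinitely many distinct ground terms: c2, g(c2), g(g(c2)), ...
So the Herbrand universe is infinite.

infinite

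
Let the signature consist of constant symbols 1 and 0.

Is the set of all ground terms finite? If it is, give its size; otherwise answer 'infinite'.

2

There are no function symbols, so every ground term is one of the 2 constants.
The Herbrand universe is {1, 0}, which is finite with 2 elements.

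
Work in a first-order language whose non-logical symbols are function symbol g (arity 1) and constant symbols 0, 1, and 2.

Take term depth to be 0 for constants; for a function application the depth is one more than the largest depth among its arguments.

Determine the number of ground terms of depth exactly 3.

3

Count level by level. With function symbols g/1, the terms of depth ≤ k are the 3 constants together with each function applied to depth-≤(k−1) tuples, so N_k = 3 + N_{k-1}.
N_0 = 3
N_1 = 3 + 3 = 6
N_2 = 3 + 6 = 9
N_3 = 3 + 9 = 12
Terms of depth exactly 3: N_3 − N_2 = 12 − 9 = 3.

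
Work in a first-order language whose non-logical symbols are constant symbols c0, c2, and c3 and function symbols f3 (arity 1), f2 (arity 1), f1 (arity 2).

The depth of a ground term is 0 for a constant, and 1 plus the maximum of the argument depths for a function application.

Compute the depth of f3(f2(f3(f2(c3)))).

depth(f2(c3)) = 1 + depth(c3) = 1 + 0 = 1
depth(f3(f2(c3))) = 1 + depth(f2(c3)) = 1 + 1 = 2
depth(f2(f3(f2(c3)))) = 1 + depth(f3(f2(c3))) = 1 + 2 = 3
depth(f3(f2(f3(f2(c3))))) = 1 + depth(f2(f3(f2(c3)))) = 1 + 3 = 4

4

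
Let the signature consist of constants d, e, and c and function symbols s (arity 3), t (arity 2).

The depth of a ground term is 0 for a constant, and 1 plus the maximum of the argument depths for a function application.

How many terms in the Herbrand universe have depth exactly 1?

36

Count level by level. With function symbols s/3, t/2, the terms of depth ≤ k are the 3 constants together with each function applied to depth-≤(k−1) tuples, so N_k = 3 + N_{k-1}^3 + N_{k-1}^2.
N_0 = 3
N_1 = 3 + 3^3 + 3^2 = 39
Terms of depth exactly 1: N_1 − N_0 = 39 − 3 = 36.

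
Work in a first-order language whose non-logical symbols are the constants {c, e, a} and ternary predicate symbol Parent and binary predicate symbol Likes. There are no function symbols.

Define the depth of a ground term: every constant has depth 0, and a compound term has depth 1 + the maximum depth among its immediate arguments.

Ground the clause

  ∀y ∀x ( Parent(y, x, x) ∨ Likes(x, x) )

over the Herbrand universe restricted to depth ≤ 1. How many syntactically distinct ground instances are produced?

9

Ground terms of depth ≤ 1:
  With no function symbols every ground term is a constant, so there are exactly 3 ground terms at every depth bound.
  N_0 = 3
  N_1 = 3
So there are 3 ground terms available for substitution.
The body mentions every one of the 2 quantified variables; since ground terms form a free algebra, no two substitutions collapse to the same formula.
Number of ground instances = 3^2 = 9.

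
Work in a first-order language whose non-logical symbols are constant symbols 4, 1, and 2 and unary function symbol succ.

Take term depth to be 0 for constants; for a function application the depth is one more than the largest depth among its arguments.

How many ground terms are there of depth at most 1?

6

Write N_k for the number of ground terms of depth ≤ k. A term of depth ≤ k is either a constant or a function symbol applied to arguments of depth ≤ k−1, so N_k = 3 + N_{k-1}.
N_0 = 3
N_1 = 3 + 3 = 6
Explicitly: 4, 1, 2, succ(4), succ(1), succ(2).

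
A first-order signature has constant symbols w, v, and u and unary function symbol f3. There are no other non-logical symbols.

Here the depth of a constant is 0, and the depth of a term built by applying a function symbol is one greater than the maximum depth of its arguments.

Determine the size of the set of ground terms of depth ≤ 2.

Count level by level. With function symbols f3/1, the terms of depth ≤ k are the 3 constants together with each function applied to depth-≤(k−1) tuples, so N_k = 3 + N_{k-1}.
N_0 = 3
N_1 = 3 + 3 = 6
N_2 = 3 + 6 = 9

9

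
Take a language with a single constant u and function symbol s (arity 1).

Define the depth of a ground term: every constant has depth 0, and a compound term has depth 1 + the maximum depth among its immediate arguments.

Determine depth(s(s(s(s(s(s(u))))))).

depth(s(u)) = 1 + depth(u) = 1 + 0 = 1
depth(s(s(u))) = 1 + depth(s(u)) = 1 + 1 = 2
depth(s(s(s(u)))) = 1 + depth(s(s(u))) = 1 + 2 = 3
depth(s(s(s(s(u))))) = 1 + depth(s(s(s(u)))) = 1 + 3 = 4
depth(s(s(s(s(s(u)))))) = 1 + depth(s(s(s(s(u))))) = 1 + 4 = 5
depth(s(s(s(s(s(s(u))))))) = 1 + depth(s(s(s(s(s(u)))))) = 1 + 5 = 6

6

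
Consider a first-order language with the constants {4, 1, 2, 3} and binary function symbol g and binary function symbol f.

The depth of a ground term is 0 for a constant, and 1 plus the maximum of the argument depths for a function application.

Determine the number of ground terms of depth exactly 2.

2560

Let N_k count ground terms of depth at most k. Each non-constant term of depth ≤ k is some function symbol applied to depth-≤(k−1) arguments, giving N_k = 4 + N_{k-1}^2 + N_{k-1}^2.
N_0 = 4
N_1 = 4 + 4^2 + 4^2 = 36
N_2 = 4 + 36^2 + 36^2 = 2596
Terms of depth exactly 2: N_2 − N_1 = 2596 − 36 = 2560.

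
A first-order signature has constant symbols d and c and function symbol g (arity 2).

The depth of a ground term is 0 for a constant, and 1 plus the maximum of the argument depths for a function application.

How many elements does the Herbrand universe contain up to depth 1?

Write N_k for the number of ground terms of depth ≤ k. A term of depth ≤ k is either a constant or a function symbol applied to arguments of depth ≤ k−1, so N_k = 2 + N_{k-1}^2.
N_0 = 2
N_1 = 2 + 2^2 = 6

6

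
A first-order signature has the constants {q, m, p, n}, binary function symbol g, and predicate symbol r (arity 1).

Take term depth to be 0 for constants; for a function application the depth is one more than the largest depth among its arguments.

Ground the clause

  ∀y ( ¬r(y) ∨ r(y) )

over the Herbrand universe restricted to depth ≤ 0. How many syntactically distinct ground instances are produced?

Ground terms of depth ≤ 0:
  Write N_k for the number of ground terms of depth ≤ k. A term of depth ≤ k is either a constant or a function symbol applied to arguments of depth ≤ k−1, so N_k = 4 + N_{k-1}^2.
  N_0 = 4
  Explicitly: q, m, p, n.
So there are 4 ground terms available for substitution.
The variable y ranges independently over the available ground terms, and distinct assignments produce distinct instances.
Number of ground instances = 4.

4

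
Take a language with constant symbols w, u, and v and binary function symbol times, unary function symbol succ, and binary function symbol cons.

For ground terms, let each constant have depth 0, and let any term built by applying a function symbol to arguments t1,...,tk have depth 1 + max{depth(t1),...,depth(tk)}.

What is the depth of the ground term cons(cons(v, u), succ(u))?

2

depth(cons(v, u)) = 1 + max(0, 0) = 1
depth(succ(u)) = 1 + depth(u) = 1 + 0 = 1
depth(cons(cons(v, u), succ(u))) = 1 + max(1, 1) = 2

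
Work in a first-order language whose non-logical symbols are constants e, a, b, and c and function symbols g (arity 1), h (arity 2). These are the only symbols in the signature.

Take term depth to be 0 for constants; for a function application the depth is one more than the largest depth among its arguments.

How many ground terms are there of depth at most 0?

Write N_k for the number of ground terms of depth ≤ k. A term of depth ≤ k is either a constant or a function symbol applied to arguments of depth ≤ k−1, so N_k = 4 + N_{k-1} + N_{k-1}^2.
N_0 = 4
Explicitly: e, a, b, c.

4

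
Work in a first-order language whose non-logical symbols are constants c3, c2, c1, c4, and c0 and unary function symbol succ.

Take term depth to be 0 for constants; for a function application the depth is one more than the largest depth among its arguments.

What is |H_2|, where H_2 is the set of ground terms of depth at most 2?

15

Let N_k = |{terms of depth ≤ k}|. Then N_0 = 5 and N_k = 5 + N_{k-1} for k ≥ 1 (one summand per function symbol, arity giving the exponent).
N_0 = 5
N_1 = 5 + 5 = 10
N_2 = 5 + 10 = 15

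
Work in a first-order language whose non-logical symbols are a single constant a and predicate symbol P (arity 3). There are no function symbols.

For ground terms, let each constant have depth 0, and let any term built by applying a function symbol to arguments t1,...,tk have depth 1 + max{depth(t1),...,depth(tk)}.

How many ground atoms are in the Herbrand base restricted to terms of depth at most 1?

1

First count ground terms of depth ≤ 1.
With no function symbols every ground term is a constant, so there is exactly 1 ground term at every depth bound.
N_0 = 1
N_1 = 1
Explicitly: a.
So |H| = 1.
A ground atom is a predicate applied to a tuple of terms from H, so the count is the sum over predicates of |H|^arity:
  P: 1^3 = 1
Total ground atoms: 1.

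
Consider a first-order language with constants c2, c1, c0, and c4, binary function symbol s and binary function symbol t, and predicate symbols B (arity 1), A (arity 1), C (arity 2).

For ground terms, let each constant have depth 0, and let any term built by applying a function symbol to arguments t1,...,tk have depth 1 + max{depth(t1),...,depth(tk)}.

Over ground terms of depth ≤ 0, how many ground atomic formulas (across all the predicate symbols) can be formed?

24

First count ground terms of depth ≤ 0.
Let N_k = |{terms of depth ≤ k}|. Then N_0 = 4 and N_k = 4 + N_{k-1}^2 + N_{k-1}^2 for k ≥ 1 (one summand per function symbol, arity giving the exponent).
N_0 = 4
So |H| = 4.
For each predicate symbol, the number of ground atoms is |H| raised to its arity; summing:
  B: 4;  A: 4;  C: 4^2 = 16
Total ground atoms: 4 + 4 + 16 = 24.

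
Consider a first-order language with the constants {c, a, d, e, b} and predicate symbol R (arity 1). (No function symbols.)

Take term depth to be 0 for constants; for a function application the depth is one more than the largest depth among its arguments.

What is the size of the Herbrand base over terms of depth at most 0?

First count ground terms of depth ≤ 0.
With no function symbols every ground term is a constant, so there are exactly 5 ground terms at every depth bound.
N_0 = 5
Explicitly: c, a, d, e, b.
So |H| = 5.
A ground atom is a predicate applied to a tuple of terms from H, so the count is the sum over predicates of |H|^arity:
  R: 5
Total ground atoms: 5.

5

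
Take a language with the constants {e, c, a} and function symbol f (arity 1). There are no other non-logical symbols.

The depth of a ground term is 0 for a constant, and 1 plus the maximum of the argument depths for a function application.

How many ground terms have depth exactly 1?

3

Write N_k for the number of ground terms of depth ≤ k. A term of depth ≤ k is either a constant or a function symbol applied to arguments of depth ≤ k−1, so N_k = 3 + N_{k-1}.
N_0 = 3
N_1 = 3 + 3 = 6
Terms of depth exactly 1: N_1 − N_0 = 6 − 3 = 3.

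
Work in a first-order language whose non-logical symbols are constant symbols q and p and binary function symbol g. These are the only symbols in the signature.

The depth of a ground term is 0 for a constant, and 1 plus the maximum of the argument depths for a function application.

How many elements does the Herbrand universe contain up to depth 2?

38

Count level by level. With function symbols g/2, the terms of depth ≤ k are the 2 constants together with each function applied to depth-≤(k−1) tuples, so N_k = 2 + N_{k-1}^2.
N_0 = 2
N_1 = 2 + 2^2 = 6
N_2 = 2 + 6^2 = 38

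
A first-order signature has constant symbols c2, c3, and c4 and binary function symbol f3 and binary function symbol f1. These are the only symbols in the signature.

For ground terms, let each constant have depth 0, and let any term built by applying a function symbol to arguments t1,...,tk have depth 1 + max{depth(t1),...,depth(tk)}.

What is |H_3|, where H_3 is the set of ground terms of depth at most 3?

Let N_k count ground terms of depth at most k. Each non-constant term of depth ≤ k is some function symbol applied to depth-≤(k−1) arguments, giving N_k = 3 + N_{k-1}^2 + N_{k-1}^2.
N_0 = 3
N_1 = 3 + 3^2 + 3^2 = 21
N_2 = 3 + 21^2 + 21^2 = 885
N_3 = 3 + 885^2 + 885^2 = 1566453

1566453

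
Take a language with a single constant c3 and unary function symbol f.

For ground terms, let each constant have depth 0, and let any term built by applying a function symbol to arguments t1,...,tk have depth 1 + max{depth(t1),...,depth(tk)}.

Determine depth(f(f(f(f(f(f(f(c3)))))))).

7

depth(f(c3)) = 1 + depth(c3) = 1 + 0 = 1
depth(f(f(c3))) = 1 + depth(f(c3)) = 1 + 1 = 2
depth(f(f(f(c3)))) = 1 + depth(f(f(c3))) = 1 + 2 = 3
depth(f(f(f(f(c3))))) = 1 + depth(f(f(f(c3)))) = 1 + 3 = 4
depth(f(f(f(f(f(c3)))))) = 1 + depth(f(f(f(f(c3))))) = 1 + 4 = 5
depth(f(f(f(f(f(f(c3))))))) = 1 + depth(f(f(f(f(f(c3)))))) = 1 + 5 = 6
depth(f(f(f(f(f(f(f(c3)))))))) = 1 + depth(f(f(f(f(f(f(c3))))))) = 1 + 6 = 7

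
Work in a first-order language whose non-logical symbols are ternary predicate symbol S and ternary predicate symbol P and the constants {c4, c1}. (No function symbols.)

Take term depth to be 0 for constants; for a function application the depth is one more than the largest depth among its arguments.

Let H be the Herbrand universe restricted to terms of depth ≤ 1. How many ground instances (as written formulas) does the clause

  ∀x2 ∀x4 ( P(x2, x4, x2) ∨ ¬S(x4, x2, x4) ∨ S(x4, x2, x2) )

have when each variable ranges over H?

4

Ground terms of depth ≤ 1:
  With no function symbols every ground term is a constant, so there are exactly 2 ground terms at every depth bound.
  N_0 = 2
  N_1 = 2
  Explicitly: c4, c1.
So there are 2 ground terms available for substitution.
There are 2 variables to instantiate (x2, x4), each occurring in at least one literal, so different choices give different ground instances.
Number of ground instances = 2^2 = 4.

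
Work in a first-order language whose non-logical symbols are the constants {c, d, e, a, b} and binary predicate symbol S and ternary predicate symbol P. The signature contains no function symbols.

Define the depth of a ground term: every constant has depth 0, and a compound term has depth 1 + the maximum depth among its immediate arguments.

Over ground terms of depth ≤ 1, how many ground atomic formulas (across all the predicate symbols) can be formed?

First count ground terms of depth ≤ 1.
With no function symbols every ground term is a constant, so there are exactly 5 ground terms at every depth bound.
N_0 = 5
N_1 = 5
So |H| = 5.
For each predicate symbol, the number of ground atoms is |H| raised to its arity; summing:
  S: 5^2 = 25;  P: 5^3 = 125
Total ground atoms: 25 + 125 = 150.

150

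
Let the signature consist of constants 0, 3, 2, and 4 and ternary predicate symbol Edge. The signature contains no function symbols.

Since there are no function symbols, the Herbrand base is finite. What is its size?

64

With no function symbols, the Herbrand universe is just the 4 constants.
Ground atoms per predicate: Edge: 4^3 = 64.
Herbrand base size = 64 = 64.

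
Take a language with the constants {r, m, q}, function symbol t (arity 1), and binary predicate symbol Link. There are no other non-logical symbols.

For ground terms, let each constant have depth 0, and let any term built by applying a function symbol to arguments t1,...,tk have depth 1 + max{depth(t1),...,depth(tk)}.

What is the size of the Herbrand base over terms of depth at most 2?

81

First count ground terms of depth ≤ 2.
Let N_k count ground terms of depth at most k. Each non-constant term of depth ≤ k is some function symbol applied to depth-≤(k−1) arguments, giving N_k = 3 + N_{k-1}.
N_0 = 3
N_1 = 3 + 3 = 6
N_2 = 3 + 6 = 9
So |H| = 9.
Ground atoms are formed by filling each argument slot of a predicate with a term from H, so an r-ary predicate gives |H|^r atoms:
  Link: 9^2 = 81
Total ground atoms: 81.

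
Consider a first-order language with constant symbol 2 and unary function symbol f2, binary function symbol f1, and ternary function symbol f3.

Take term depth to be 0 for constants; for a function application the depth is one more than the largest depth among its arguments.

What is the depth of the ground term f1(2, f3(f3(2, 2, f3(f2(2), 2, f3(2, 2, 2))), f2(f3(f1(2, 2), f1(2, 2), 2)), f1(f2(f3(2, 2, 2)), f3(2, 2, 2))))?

depth(f2(2)) = 1 + depth(2) = 1 + 0 = 1
depth(f3(2, 2, 2)) = 1 + max(0, 0, 0) = 1
depth(f3(f2(2), 2, f3(2, 2, 2))) = 1 + max(1, 0, 1) = 2
depth(f3(2, 2, f3(f2(2), 2, f3(2, 2, 2)))) = 1 + max(0, 0, 2) = 3
depth(f1(2, 2)) = 1 + max(0, 0) = 1
depth(f3(f1(2, 2), f1(2, 2), 2)) = 1 + max(1, 1, 0) = 2
depth(f2(f3(f1(2, 2), f1(2, 2), 2))) = 1 + depth(f3(f1(2, 2), f1(2, 2), 2)) = 1 + 2 = 3
depth(f2(f3(2, 2, 2))) = 1 + depth(f3(2, 2, 2)) = 1 + 1 = 2
depth(f1(f2(f3(2, 2, 2)), f3(2, 2, 2))) = 1 + max(2, 1) = 3
depth(f3(f3(2, 2, f3(f2(2), 2, f3(2, 2, 2))), f2(f3(f1(2, 2), f1(2, 2), 2)), f1(f2(f3(2, 2, 2)), f3(2, 2, 2)))) = 1 + max(3, 3, 3) = 4
depth(f1(2, f3(f3(2, 2, f3(f2(2), 2, f3(2, 2, 2))), f2(f3(f1(2, 2), f1(2, 2), 2)), f1(f2(f3(2, 2, 2)), f3(2, 2, 2))))) = 1 + max(0, 4) = 5

5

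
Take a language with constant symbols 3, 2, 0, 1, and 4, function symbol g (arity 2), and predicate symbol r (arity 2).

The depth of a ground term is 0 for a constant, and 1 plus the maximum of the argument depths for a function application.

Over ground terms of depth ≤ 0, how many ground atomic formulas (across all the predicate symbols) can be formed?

25

First count ground terms of depth ≤ 0.
Write N_k for the number of ground terms of depth ≤ k. A term of depth ≤ k is either a constant or a function symbol applied to arguments of depth ≤ k−1, so N_k = 5 + N_{k-1}^2.
N_0 = 5
So |H| = 5.
Ground atoms are formed by filling each argument slot of a predicate with a term from H, so an r-ary predicate gives |H|^r atoms:
  r: 5^2 = 25
Total ground atoms: 25.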